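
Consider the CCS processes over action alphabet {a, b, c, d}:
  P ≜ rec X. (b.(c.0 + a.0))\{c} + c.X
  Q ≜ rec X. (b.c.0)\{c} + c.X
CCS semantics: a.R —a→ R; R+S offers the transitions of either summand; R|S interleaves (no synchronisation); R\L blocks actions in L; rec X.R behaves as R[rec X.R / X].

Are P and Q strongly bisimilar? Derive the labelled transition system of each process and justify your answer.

NO

P's transition system — 3 states:
  u0 = rec X. (b.(c.0 + a.0))\{c} + c.X | =b=> u1, =c=> u0
  u1 = (c.0 + a.0)\{c} | =a=> u2
  u2 = 0\{c} | (no moves)
Q's transition system — 2 states:
  v0 = rec X. (b.c.0)\{c} + c.X | =b=> v1, =c=> v0
  v1 = (c.0)\{c} | (no moves)
Bisimilarity quotient blocks:
  B0 = {u0}
  B1 = {u1}
  B2 = {u2, v1}
  B3 = {v0}
u0 ∈ B0, v0 ∈ B3 → different blocks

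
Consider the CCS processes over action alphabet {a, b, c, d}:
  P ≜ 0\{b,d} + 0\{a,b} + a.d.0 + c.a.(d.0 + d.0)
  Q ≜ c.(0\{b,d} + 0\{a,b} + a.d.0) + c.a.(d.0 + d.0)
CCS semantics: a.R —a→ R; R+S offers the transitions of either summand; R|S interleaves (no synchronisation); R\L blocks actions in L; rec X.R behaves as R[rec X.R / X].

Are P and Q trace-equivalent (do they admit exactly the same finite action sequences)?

Reachable graph of P (5 states):
  m0 = 0\{b,d} + 0\{a,b} + a.d.0 + c.a.(d.0 + d.0) :: ··a··> m1, ··c··> m2
  m1 = d.0 :: ··d··> m3
  m2 = a.(d.0 + d.0) :: ··a··> m4
  m3 = 0 :: ∅
  m4 = d.0 + d.0 :: ··d··> m3
Reachable graph of Q (6 states):
  n0 = c.(0\{b,d} + 0\{a,b} + a.d.0) + c.a.(d.0 + d.0) :: ··c··> n1, ··c··> n2
  n1 = 0\{b,d} + 0\{a,b} + a.d.0 :: ··a··> n3
  n2 = a.(d.0 + d.0) :: ··a··> n4
  n3 = d.0 :: ··d··> n5
  n4 = d.0 + d.0 :: ··d··> n5
  n5 = 0 :: ∅
Trace ⟨a⟩ through P, begin at {m0}:
  [1] a ⇒ {m1}
  P completes σ.
Trace ⟨a⟩ through Q, begin at {n0}:
  [1] a ⇒ ∅ (Q stuck)

NO — witness ⟨a⟩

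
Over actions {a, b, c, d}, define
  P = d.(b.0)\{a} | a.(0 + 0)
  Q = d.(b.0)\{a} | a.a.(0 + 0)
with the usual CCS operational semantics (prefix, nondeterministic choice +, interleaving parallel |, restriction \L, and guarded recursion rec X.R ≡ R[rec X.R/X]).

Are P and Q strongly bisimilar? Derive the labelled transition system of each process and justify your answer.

NO

LTS(P): 6 reachable states
  m0 = d.(b.0)\{a} | a.(0 + 0) has moves --a--▸ m1, --d--▸ m2
  m1 = d.(b.0)\{a} | (0 + 0) has moves --d--▸ m3
  m2 = (b.0)\{a} | a.(0 + 0) has moves --a--▸ m3, --b--▸ m4
  m3 = (b.0)\{a} | (0 + 0) has moves --b--▸ m5
  m4 = 0\{a} | a.(0 + 0) has moves --a--▸ m5
  m5 = 0\{a} | (0 + 0) has moves ·
LTS(Q): 9 reachable states
  n0 = d.(b.0)\{a} | a.a.(0 + 0) has moves --a--▸ n1, --d--▸ n2
  n1 = d.(b.0)\{a} | a.(0 + 0) has moves --a--▸ n3, --d--▸ n4
  n2 = (b.0)\{a} | a.a.(0 + 0) has moves --a--▸ n4, --b--▸ n5
  n3 = d.(b.0)\{a} | (0 + 0) has moves --d--▸ n6
  n4 = (b.0)\{a} | a.(0 + 0) has moves --a--▸ n6, --b--▸ n7
  n5 = 0\{a} | a.a.(0 + 0) has moves --a--▸ n7
  n6 = (b.0)\{a} | (0 + 0) has moves --b--▸ n8
  n7 = 0\{a} | a.(0 + 0) has moves --a--▸ n8
  n8 = 0\{a} | (0 + 0) has moves ·
Bisimilarity quotient blocks:
  B0 = {m0, n1}
  B1 = {m1, n3}
  B2 = {m3, n6}
  B3 = {m5, n8}
  B4 = {m2, n4}
  B5 = {m4, n7}
  B6 = {n0}
  B7 = {n2}
  B8 = {n5}
m0 ∈ B0, n0 ∈ B6 → different blocks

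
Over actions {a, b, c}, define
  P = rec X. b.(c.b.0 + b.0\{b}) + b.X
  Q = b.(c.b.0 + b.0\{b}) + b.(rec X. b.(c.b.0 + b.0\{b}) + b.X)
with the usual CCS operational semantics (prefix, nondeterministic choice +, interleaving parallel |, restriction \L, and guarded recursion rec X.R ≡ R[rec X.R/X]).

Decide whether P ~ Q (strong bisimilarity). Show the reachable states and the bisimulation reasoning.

Reachable graph of P (5 states):
  p0 = rec X. b.(c.b.0 + b.0\{b}) + b.X ⊢ ··b··> p0, ··b··> p1
  p1 = c.b.0 + b.0\{b} ⊢ ··b··> p2, ··c··> p3
  p2 = 0\{b} ⊢ ∅
  p3 = b.0 ⊢ ··b··> p4
  p4 = 0 ⊢ ∅
Reachable graph of Q (6 states):
  q0 = b.(c.b.0 + b.0\{b}) + b.(rec X. b.(c.b.0 + b.0\{b}) + b.X) ⊢ ··b··> q1, ··b··> q2
  q1 = c.b.0 + b.0\{b} ⊢ ··b··> q3, ··c··> q4
  q2 = rec X. b.(c.b.0 + b.0\{b}) + b.X ⊢ ··b··> q1, ··b··> q2
  q3 = 0\{b} ⊢ ∅
  q4 = b.0 ⊢ ··b··> q5
  q5 = 0 ⊢ ∅
Partition-refinement fixed point:
  B0 = {p0, q0, q2}
  B1 = {p1, q1}
  B2 = {p2, p4, q3, q5}
  B3 = {p3, q4}
p0 ∈ B0, q0 ∈ B0 → same block

YES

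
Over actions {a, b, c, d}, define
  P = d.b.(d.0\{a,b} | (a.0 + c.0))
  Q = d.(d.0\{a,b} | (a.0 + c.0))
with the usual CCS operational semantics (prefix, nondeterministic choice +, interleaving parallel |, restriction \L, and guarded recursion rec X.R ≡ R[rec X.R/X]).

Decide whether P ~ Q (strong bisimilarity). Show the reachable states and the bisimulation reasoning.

NO

Reachable graph of P (6 states):
  s0 = d.b.(d.0\{a,b} | (a.0 + c.0)) has moves ··d··> s1
  s1 = b.(d.0\{a,b} | (a.0 + c.0)) has moves ··b··> s2
  s2 = d.0\{a,b} | (a.0 + c.0) has moves ··a··> s3, ··c··> s3, ··d··> s4
  s3 = d.0\{a,b} | 0 has moves ··d··> s5
  s4 = 0\{a,b} | (a.0 + c.0) has moves ··a··> s5, ··c··> s5
  s5 = 0\{a,b} | 0 has moves deadlocked
Reachable graph of Q (5 states):
  t0 = d.(d.0\{a,b} | (a.0 + c.0)) has moves ··d··> t1
  t1 = d.0\{a,b} | (a.0 + c.0) has moves ··a··> t2, ··c··> t2, ··d··> t3
  t2 = d.0\{a,b} | 0 has moves ··d··> t4
  t3 = 0\{a,b} | (a.0 + c.0) has moves ··a··> t4, ··c··> t4
  t4 = 0\{a,b} | 0 has moves deadlocked
Bisimilarity quotient blocks:
  B0 = {s0}
  B1 = {s1}
  B2 = {s2, t1}
  B3 = {s4, t3}
  B4 = {s5, t4}
  B5 = {s3, t2}
  B6 = {t0}
s0 ∈ B0, t0 ∈ B6 → different blocks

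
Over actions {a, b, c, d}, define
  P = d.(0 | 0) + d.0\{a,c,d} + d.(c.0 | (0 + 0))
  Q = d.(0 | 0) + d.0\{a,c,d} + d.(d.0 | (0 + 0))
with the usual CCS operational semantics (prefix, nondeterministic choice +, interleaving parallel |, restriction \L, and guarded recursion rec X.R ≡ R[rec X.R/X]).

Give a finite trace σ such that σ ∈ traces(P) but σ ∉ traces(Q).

Reachable graph of P (5 states):
  p0 = d.(0 | 0) + d.0\{a,c,d} + d.(c.0 | (0 + 0)) has moves --d--▸ p1, --d--▸ p2, --d--▸ p3
  p1 = 0 | 0 has moves stopped
  p2 = 0\{a,c,d} has moves stopped
  p3 = c.0 | (0 + 0) has moves --c--▸ p4
  p4 = 0 | (0 + 0) has moves stopped
Reachable graph of Q (5 states):
  q0 = d.(0 | 0) + d.0\{a,c,d} + d.(d.0 | (0 + 0)) has moves --d--▸ q1, --d--▸ q2, --d--▸ q3
  q1 = 0 | 0 has moves stopped
  q2 = 0\{a,c,d} has moves stopped
  q3 = d.0 | (0 + 0) has moves --d--▸ q4
  q4 = 0 | (0 + 0) has moves stopped
Run σ = ⟨dc⟩ on P: start {p0}
  step 1 (d): {p1, p2, p3}
  step 2 (c): {p4}
  ✓ P
Run σ = ⟨dc⟩ on Q: start {q0}
  step 1 (d): {q1, q2, q3}
  step 2 (c): ∅  — Q cannot continue

dc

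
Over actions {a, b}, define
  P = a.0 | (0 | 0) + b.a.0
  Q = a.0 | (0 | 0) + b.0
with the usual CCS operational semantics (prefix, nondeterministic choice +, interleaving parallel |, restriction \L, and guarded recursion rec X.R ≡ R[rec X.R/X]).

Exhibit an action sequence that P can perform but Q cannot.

P's transition system — 4 states:
  m0 = a.0 | (0 | 0) + b.a.0 → =a=> m1, =b=> m2
  m1 = 0 | (0 | 0) → stopped
  m2 = a.0 → =a=> m3
  m3 = 0 → stopped
Q's transition system — 3 states:
  n0 = a.0 | (0 | 0) + b.0 → =a=> n1, =b=> n2
  n1 = 0 | (0 | 0) → stopped
  n2 = 0 → stopped
Run σ = ⟨ba⟩ on P: start {m0}
  [1] b ⇒ {m2}
  [2] a ⇒ {m3}
  — P admits the full trace.
Run σ = ⟨ba⟩ on Q: start {n0}
  [1] b ⇒ {n2}
  [2] a ⇒ ∅ (Q stuck)

ba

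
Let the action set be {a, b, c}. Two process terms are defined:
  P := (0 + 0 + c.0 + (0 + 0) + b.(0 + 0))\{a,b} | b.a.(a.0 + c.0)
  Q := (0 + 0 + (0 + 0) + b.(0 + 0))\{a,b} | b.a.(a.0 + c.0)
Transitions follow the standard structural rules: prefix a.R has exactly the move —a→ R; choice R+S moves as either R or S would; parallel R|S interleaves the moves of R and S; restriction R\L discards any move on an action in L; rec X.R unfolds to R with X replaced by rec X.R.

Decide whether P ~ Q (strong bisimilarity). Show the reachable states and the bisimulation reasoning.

not bisimilar

P's transition system — 8 states:
  s0 = (0 + 0 + c.0 + (0 + 0) + b.(0 + 0))\{a,b} | b.a.(a.0 + c.0) | --b--▸ s1, --c--▸ s2
  s1 = (0 + 0 + c.0 + (0 + 0) + b.(0 + 0))\{a,b} | a.(a.0 + c.0) | --a--▸ s3, --c--▸ s4
  s2 = 0\{a,b} | b.a.(a.0 + c.0) | --b--▸ s4
  s3 = (0 + 0 + c.0 + (0 + 0) + b.(0 + 0))\{a,b} | (a.0 + c.0) | --a--▸ s5, --c--▸ s5, --c--▸ s6
  s4 = 0\{a,b} | a.(a.0 + c.0) | --a--▸ s6
  s5 = (0 + 0 + c.0 + (0 + 0) + b.(0 + 0))\{a,b} | 0 | --c--▸ s7
  s6 = 0\{a,b} | (a.0 + c.0) | --a--▸ s7, --c--▸ s7
  s7 = 0\{a,b} | 0 | ∅
Q's transition system — 4 states:
  t0 = (0 + 0 + (0 + 0) + b.(0 + 0))\{a,b} | b.a.(a.0 + c.0) | --b--▸ t1
  t1 = (0 + 0 + (0 + 0) + b.(0 + 0))\{a,b} | a.(a.0 + c.0) | --a--▸ t2
  t2 = (0 + 0 + (0 + 0) + b.(0 + 0))\{a,b} | (a.0 + c.0) | --a--▸ t3, --c--▸ t3
  t3 = (0 + 0 + (0 + 0) + b.(0 + 0))\{a,b} | 0 | ∅
Partition-refinement fixed point:
  B0 = {s0}
  B1 = {s2, t0}
  B2 = {s4, t1}
  B3 = {s6, t2}
  B4 = {s7, t3}
  B5 = {s1}
  B6 = {s3}
  B7 = {s5}
s0 ∈ B0, t0 ∈ B1 → different blocks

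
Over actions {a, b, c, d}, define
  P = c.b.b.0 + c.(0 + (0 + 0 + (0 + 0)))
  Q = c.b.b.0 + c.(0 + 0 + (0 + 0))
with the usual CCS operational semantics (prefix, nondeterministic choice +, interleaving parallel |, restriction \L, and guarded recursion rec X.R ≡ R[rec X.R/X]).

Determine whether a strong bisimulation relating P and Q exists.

bisimilar

Reachable graph of P (5 states):
  p0 = c.b.b.0 + c.(0 + (0 + 0 + (0 + 0))) ⊢ —c→ p1, —c→ p2
  p1 = 0 + (0 + 0 + (0 + 0)) ⊢ ∅
  p2 = b.b.0 ⊢ —b→ p3
  p3 = b.0 ⊢ —b→ p4
  p4 = 0 ⊢ ∅
Reachable graph of Q (5 states):
  q0 = c.b.b.0 + c.(0 + 0 + (0 + 0)) ⊢ —c→ q1, —c→ q2
  q1 = 0 + 0 + (0 + 0) ⊢ ∅
  q2 = b.b.0 ⊢ —b→ q3
  q3 = b.0 ⊢ —b→ q4
  q4 = 0 ⊢ ∅
Partition-refinement fixed point:
  B0 = {p0, q0}
  B1 = {p2, q2}
  B2 = {p3, q3}
  B3 = {p1, p4, q1, q4}
p0 ∈ B0, q0 ∈ B0 → same block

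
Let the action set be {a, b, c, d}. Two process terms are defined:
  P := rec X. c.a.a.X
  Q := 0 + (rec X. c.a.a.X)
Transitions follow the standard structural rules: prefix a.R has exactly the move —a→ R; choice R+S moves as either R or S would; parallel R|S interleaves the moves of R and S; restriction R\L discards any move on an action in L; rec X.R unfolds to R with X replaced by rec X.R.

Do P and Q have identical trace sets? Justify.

trace-equivalent

P's transition system — 3 states:
  p0 = rec X. c.a.a.X ⊢ --c--▸ p1
  p1 = a.a.(rec X. c.a.a.X) ⊢ --a--▸ p2
  p2 = a.(rec X. c.a.a.X) ⊢ --a--▸ p0
Q's transition system — 4 states:
  q0 = 0 + (rec X. c.a.a.X) ⊢ --c--▸ q1
  q1 = a.a.(rec X. c.a.a.X) ⊢ --a--▸ q2
  q2 = a.(rec X. c.a.a.X) ⊢ --a--▸ q3
  q3 = rec X. c.a.a.X ⊢ --c--▸ q1
Coarsest stable partition (strong bisimilarity classes):
  B0 = {p0, q0, q3}
  B1 = {p1, q1}
  B2 = {p2, q2}
p0 ∈ B0, q0 ∈ B0 → same block
Bisimilar ⇒ trace-equivalent.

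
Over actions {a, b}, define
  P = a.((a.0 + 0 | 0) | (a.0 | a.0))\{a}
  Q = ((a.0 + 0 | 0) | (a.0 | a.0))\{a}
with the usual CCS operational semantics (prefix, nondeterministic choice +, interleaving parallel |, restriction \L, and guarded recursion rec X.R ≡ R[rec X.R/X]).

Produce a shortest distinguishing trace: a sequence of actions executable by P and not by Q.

P's transition system — 2 states:
  s0 = a.((a.0 + 0 | 0) | (a.0 | a.0))\{a} ⊢ --a--▸ s1
  s1 = ((a.0 + 0 | 0) | (a.0 | a.0))\{a} ⊢ (no moves)
Q's transition system — 1 states:
  t0 = ((a.0 + 0 | 0) | (a.0 | a.0))\{a} ⊢ (no moves)
Trace ⟨a⟩ through P, begin at {s0}:
  [1] a ⇒ {s1}
  ✓ P
Trace ⟨a⟩ through Q, begin at {t0}:
  [1] a ⇒ no successor for Q

a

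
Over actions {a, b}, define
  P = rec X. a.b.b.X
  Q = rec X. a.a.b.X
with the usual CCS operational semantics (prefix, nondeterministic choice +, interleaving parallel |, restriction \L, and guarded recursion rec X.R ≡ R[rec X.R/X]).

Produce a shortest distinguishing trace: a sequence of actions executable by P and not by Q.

ab

P's transition system — 3 states:
  m0 = rec X. a.b.b.X :: --a--▸ m1
  m1 = b.b.(rec X. a.b.b.X) :: --b--▸ m2
  m2 = b.(rec X. a.b.b.X) :: --b--▸ m0
Q's transition system — 3 states:
  n0 = rec X. a.a.b.X :: --a--▸ n1
  n1 = a.b.(rec X. a.a.b.X) :: --a--▸ n2
  n2 = b.(rec X. a.a.b.X) :: --b--▸ n0
Executing ab from P (initial set {m0}):
  after a @ step 1: {m1}
  after b @ step 2: {m2}
  P completes σ.
Executing ab from Q (initial set {n0}):
  after a @ step 1: {n1}
  after b @ step 2: no successor for Q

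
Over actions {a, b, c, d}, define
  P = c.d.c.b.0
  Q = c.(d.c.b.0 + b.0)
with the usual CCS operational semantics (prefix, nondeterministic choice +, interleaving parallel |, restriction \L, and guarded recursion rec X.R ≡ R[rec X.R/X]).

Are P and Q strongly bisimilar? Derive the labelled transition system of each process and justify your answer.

Reachable graph of P (5 states):
  m0 = c.d.c.b.0 → ··c··> m1
  m1 = d.c.b.0 → ··d··> m2
  m2 = c.b.0 → ··c··> m3
  m3 = b.0 → ··b··> m4
  m4 = 0 → deadlocked
Reachable graph of Q (5 states):
  n0 = c.(d.c.b.0 + b.0) → ··c··> n1
  n1 = d.c.b.0 + b.0 → ··b··> n2, ··d··> n3
  n2 = 0 → deadlocked
  n3 = c.b.0 → ··c··> n4
  n4 = b.0 → ··b··> n2
Coarsest stable partition (strong bisimilarity classes):
  B0 = {m0}
  B1 = {m1}
  B2 = {m2, n3}
  B3 = {m3, n4}
  B4 = {m4, n2}
  B5 = {n0}
  B6 = {n1}
m0 ∈ B0, n0 ∈ B5 → different blocks

NO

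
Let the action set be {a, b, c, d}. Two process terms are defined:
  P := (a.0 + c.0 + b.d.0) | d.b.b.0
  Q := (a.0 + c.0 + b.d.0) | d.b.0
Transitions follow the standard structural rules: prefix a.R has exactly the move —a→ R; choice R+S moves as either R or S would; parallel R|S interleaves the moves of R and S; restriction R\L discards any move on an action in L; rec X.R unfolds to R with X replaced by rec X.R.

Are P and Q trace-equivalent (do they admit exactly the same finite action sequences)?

P's transition system — 12 states:
  p0 = (a.0 + c.0 + b.d.0) | d.b.b.0 | --a--▸ p1, --b--▸ p2, --c--▸ p1, --d--▸ p3
  p1 = 0 | d.b.b.0 | --d--▸ p4
  p2 = d.0 | d.b.b.0 | --d--▸ p1, --d--▸ p5
  p3 = (a.0 + c.0 + b.d.0) | b.b.0 | --a--▸ p4, --b--▸ p5, --b--▸ p6, --c--▸ p4
  p4 = 0 | b.b.0 | --b--▸ p7
  p5 = d.0 | b.b.0 | --b--▸ p8, --d--▸ p4
  p6 = (a.0 + c.0 + b.d.0) | b.0 | --a--▸ p7, --b--▸ p8, --b--▸ p9, --c--▸ p7
  p7 = 0 | b.0 | --b--▸ p10
  p8 = d.0 | b.0 | --b--▸ p11, --d--▸ p7
  p9 = (a.0 + c.0 + b.d.0) | 0 | --a--▸ p10, --b--▸ p11, --c--▸ p10
  p10 = 0 | 0 | (no moves)
  p11 = d.0 | 0 | --d--▸ p10
Q's transition system — 9 states:
  q0 = (a.0 + c.0 + b.d.0) | d.b.0 | --a--▸ q1, --b--▸ q2, --c--▸ q1, --d--▸ q3
  q1 = 0 | d.b.0 | --d--▸ q4
  q2 = d.0 | d.b.0 | --d--▸ q1, --d--▸ q5
  q3 = (a.0 + c.0 + b.d.0) | b.0 | --a--▸ q4, --b--▸ q5, --b--▸ q6, --c--▸ q4
  q4 = 0 | b.0 | --b--▸ q7
  q5 = d.0 | b.0 | --b--▸ q8, --d--▸ q4
  q6 = (a.0 + c.0 + b.d.0) | 0 | --a--▸ q7, --b--▸ q8, --c--▸ q7
  q7 = 0 | 0 | (no moves)
  q8 = d.0 | 0 | --d--▸ q7
Executing adbb from P (initial set {p0}):
  step 1 (a): {p1}
  step 2 (d): {p4}
  step 3 (b): {p7}
  step 4 (b): {p10}
  ✓ P
Executing adbb from Q (initial set {q0}):
  step 1 (a): {q1}
  step 2 (d): {q4}
  step 3 (b): {q7}
  step 4 (b): no successor for Q

traces(P) ≠ traces(Q) — witness ⟨adbb⟩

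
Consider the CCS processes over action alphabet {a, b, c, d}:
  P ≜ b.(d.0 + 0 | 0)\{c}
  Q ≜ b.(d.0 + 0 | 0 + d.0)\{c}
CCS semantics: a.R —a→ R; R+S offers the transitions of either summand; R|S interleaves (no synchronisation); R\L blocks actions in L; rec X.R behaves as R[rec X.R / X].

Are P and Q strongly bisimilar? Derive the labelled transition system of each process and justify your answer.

bisimilar

Reachable graph of P (3 states):
  m0 = b.(d.0 + 0 | 0)\{c} → ··b··> m1
  m1 = (d.0 + 0 | 0)\{c} → ··d··> m2
  m2 = 0\{c} → (no moves)
Reachable graph of Q (3 states):
  n0 = b.(d.0 + 0 | 0 + d.0)\{c} → ··b··> n1
  n1 = (d.0 + 0 | 0 + d.0)\{c} → ··d··> n2
  n2 = 0\{c} → (no moves)
Bisimilarity quotient blocks:
  B0 = {m0, n0}
  B1 = {m1, n1}
  B2 = {m2, n2}
m0 ∈ B0, n0 ∈ B0 → same block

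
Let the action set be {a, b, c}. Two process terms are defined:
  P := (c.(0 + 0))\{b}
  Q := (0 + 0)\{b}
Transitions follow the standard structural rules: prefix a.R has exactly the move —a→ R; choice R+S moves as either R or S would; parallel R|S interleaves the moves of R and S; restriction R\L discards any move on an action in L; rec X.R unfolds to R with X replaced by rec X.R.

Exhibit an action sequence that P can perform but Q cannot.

P's transition system — 2 states:
  s0 = (c.(0 + 0))\{b} → -c-> s1
  s1 = (0 + 0)\{b} → (no moves)
Q's transition system — 1 states:
  t0 = (0 + 0)\{b} → (no moves)
Executing c from P (initial set {s0}):
  after c @ step 1: {s1}
  ✓ P
Executing c from Q (initial set {t0}):
  after c @ step 1: no successor for Q

c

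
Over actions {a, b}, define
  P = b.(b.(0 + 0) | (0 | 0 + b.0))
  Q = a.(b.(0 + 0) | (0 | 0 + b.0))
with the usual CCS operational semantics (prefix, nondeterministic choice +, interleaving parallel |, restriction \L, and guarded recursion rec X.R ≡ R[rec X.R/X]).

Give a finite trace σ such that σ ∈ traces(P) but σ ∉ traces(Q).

LTS(P): 5 reachable states
  p0 = b.(b.(0 + 0) | (0 | 0 + b.0)) ⊢ --b--▸ p1
  p1 = b.(0 + 0) | (0 | 0 + b.0) ⊢ --b--▸ p2, --b--▸ p3
  p2 = (0 + 0) | (0 | 0 + b.0) ⊢ --b--▸ p4
  p3 = b.(0 + 0) | 0 ⊢ --b--▸ p4
  p4 = (0 + 0) | 0 ⊢ ∅
LTS(Q): 5 reachable states
  q0 = a.(b.(0 + 0) | (0 | 0 + b.0)) ⊢ --a--▸ q1
  q1 = b.(0 + 0) | (0 | 0 + b.0) ⊢ --b--▸ q2, --b--▸ q3
  q2 = (0 + 0) | (0 | 0 + b.0) ⊢ --b--▸ q4
  q3 = b.(0 + 0) | 0 ⊢ --b--▸ q4
  q4 = (0 + 0) | 0 ⊢ ∅
Trace ⟨b⟩ through P, begin at {p0}:
  step 1 (b): {p1}
  P completes σ.
Trace ⟨b⟩ through Q, begin at {q0}:
  step 1 (b): ∅ (Q stuck)

b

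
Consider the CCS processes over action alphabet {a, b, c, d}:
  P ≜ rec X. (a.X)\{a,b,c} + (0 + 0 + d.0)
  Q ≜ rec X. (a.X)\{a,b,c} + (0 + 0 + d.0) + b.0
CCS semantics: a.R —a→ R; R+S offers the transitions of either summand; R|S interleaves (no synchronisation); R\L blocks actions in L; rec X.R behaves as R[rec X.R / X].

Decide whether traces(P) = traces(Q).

trace-distinct — witness ⟨b⟩

Reachable graph of P (2 states):
  p0 = rec X. (a.X)\{a,b,c} + (0 + 0 + d.0) | =d=> p1
  p1 = 0 | ·
Reachable graph of Q (2 states):
  q0 = rec X. (a.X)\{a,b,c} + (0 + 0 + d.0) + b.0 | =b=> q1, =d=> q1
  q1 = 0 | ·
Trace ⟨b⟩ through Q, begin at {q0}:
  step 1 (b): {q1}
  Q completes σ.
Trace ⟨b⟩ through P, begin at {p0}:
  step 1 (b): ∅  — P cannot continue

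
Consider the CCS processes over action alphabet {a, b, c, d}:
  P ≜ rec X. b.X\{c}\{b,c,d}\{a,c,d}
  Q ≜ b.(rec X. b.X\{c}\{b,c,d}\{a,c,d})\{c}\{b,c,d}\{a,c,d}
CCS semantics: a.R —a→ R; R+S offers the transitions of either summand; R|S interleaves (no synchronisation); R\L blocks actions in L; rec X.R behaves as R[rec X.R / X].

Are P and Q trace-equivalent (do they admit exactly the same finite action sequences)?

trace-equivalent

LTS(P): 2 reachable states
  p0 = rec X. b.X\{c}\{b,c,d}\{a,c,d} :: —b→ p1
  p1 = (rec X. b.X\{c}\{b,c,d}\{a,c,d})\{c}\{b,c,d}\{a,c,d} :: deadlocked
LTS(Q): 2 reachable states
  q0 = b.(rec X. b.X\{c}\{b,c,d}\{a,c,d})\{c}\{b,c,d}\{a,c,d} :: —b→ q1
  q1 = (rec X. b.X\{c}\{b,c,d}\{a,c,d})\{c}\{b,c,d}\{a,c,d} :: deadlocked
Bisimilarity quotient blocks:
  B0 = {p0, q0}
  B1 = {p1, q1}
p0 ∈ B0, q0 ∈ B0 → same block
Bisimilar ⇒ trace-equivalent.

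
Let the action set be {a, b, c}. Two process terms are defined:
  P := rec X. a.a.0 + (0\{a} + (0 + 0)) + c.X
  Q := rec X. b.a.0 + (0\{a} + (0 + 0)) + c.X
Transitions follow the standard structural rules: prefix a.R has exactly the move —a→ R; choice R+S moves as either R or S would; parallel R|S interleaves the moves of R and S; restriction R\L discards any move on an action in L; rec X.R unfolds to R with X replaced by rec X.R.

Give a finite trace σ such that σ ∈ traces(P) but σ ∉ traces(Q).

a

P's transition system — 3 states:
  s0 = rec X. a.a.0 + (0\{a} + (0 + 0)) + c.X → -a-> s1, -c-> s0
  s1 = a.0 → -a-> s2
  s2 = 0 → stopped
Q's transition system — 3 states:
  t0 = rec X. b.a.0 + (0\{a} + (0 + 0)) + c.X → -b-> t1, -c-> t0
  t1 = a.0 → -a-> t2
  t2 = 0 → stopped
Trace ⟨a⟩ through P, begin at {s0}:
  after a @ step 1: {s1}
  ✓ P
Trace ⟨a⟩ through Q, begin at {t0}:
  after a @ step 1: ∅  — Q cannot continue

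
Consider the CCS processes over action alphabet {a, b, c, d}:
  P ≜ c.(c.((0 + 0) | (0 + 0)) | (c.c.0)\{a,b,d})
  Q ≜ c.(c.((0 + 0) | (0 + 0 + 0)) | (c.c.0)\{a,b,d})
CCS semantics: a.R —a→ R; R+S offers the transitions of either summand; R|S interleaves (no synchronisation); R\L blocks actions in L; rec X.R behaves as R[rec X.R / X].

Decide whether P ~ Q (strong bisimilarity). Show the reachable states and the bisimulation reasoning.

P ~ Q

Reachable graph of P (7 states):
  u0 = c.(c.((0 + 0) | (0 + 0)) | (c.c.0)\{a,b,d}) → =c=> u1
  u1 = c.((0 + 0) | (0 + 0)) | (c.c.0)\{a,b,d} → =c=> u2, =c=> u3
  u2 = (0 + 0) | (0 + 0) | (c.c.0)\{a,b,d} → =c=> u4
  u3 = c.((0 + 0) | (0 + 0)) | (c.0)\{a,b,d} → =c=> u4, =c=> u5
  u4 = (0 + 0) | (0 + 0) | (c.0)\{a,b,d} → =c=> u6
  u5 = c.((0 + 0) | (0 + 0)) | 0\{a,b,d} → =c=> u6
  u6 = (0 + 0) | (0 + 0) | 0\{a,b,d} → stopped
Reachable graph of Q (7 states):
  v0 = c.(c.((0 + 0) | (0 + 0 + 0)) | (c.c.0)\{a,b,d}) → =c=> v1
  v1 = c.((0 + 0) | (0 + 0 + 0)) | (c.c.0)\{a,b,d} → =c=> v2, =c=> v3
  v2 = (0 + 0) | (0 + 0 + 0) | (c.c.0)\{a,b,d} → =c=> v4
  v3 = c.((0 + 0) | (0 + 0 + 0)) | (c.0)\{a,b,d} → =c=> v4, =c=> v5
  v4 = (0 + 0) | (0 + 0 + 0) | (c.0)\{a,b,d} → =c=> v6
  v5 = c.((0 + 0) | (0 + 0 + 0)) | 0\{a,b,d} → =c=> v6
  v6 = (0 + 0) | (0 + 0 + 0) | 0\{a,b,d} → stopped
Bisimilarity quotient blocks:
  B0 = {u0, v0}
  B1 = {u1, v1}
  B2 = {u2, u3, v2, v3}
  B3 = {u4, u5, v4, v5}
  B4 = {u6, v6}
u0 ∈ B0, v0 ∈ B0 → same block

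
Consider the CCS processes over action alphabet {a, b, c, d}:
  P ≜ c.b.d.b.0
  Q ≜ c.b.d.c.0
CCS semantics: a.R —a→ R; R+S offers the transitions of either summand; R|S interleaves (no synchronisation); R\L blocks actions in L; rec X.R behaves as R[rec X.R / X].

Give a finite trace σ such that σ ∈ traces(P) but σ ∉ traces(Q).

LTS(P): 5 reachable states
  p0 = c.b.d.b.0 ⊢ ··c··> p1
  p1 = b.d.b.0 ⊢ ··b··> p2
  p2 = d.b.0 ⊢ ··d··> p3
  p3 = b.0 ⊢ ··b··> p4
  p4 = 0 ⊢ ∅
LTS(Q): 5 reachable states
  q0 = c.b.d.c.0 ⊢ ··c··> q1
  q1 = b.d.c.0 ⊢ ··b··> q2
  q2 = d.c.0 ⊢ ··d··> q3
  q3 = c.0 ⊢ ··c··> q4
  q4 = 0 ⊢ ∅
Run σ = ⟨cbdb⟩ on P: start {p0}
  step 1 (c): {p1}
  step 2 (b): {p2}
  step 3 (d): {p3}
  step 4 (b): {p4}
  P completes σ.
Run σ = ⟨cbdb⟩ on Q: start {q0}
  step 1 (c): {q1}
  step 2 (b): {q2}
  step 3 (d): {q3}
  step 4 (b): no successor for Q

cbdb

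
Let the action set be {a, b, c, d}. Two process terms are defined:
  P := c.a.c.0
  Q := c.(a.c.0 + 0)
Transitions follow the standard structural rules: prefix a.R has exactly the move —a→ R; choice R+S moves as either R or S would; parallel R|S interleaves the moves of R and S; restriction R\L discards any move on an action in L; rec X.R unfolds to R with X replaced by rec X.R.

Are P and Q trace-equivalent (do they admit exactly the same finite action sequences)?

traces(P) = traces(Q)

LTS(P): 4 reachable states
  s0 = c.a.c.0 ⊢ -c-> s1
  s1 = a.c.0 ⊢ -a-> s2
  s2 = c.0 ⊢ -c-> s3
  s3 = 0 ⊢ ∅
LTS(Q): 4 reachable states
  t0 = c.(a.c.0 + 0) ⊢ -c-> t1
  t1 = a.c.0 + 0 ⊢ -a-> t2
  t2 = c.0 ⊢ -c-> t3
  t3 = 0 ⊢ ∅
Partition-refinement fixed point:
  B0 = {s0, t0}
  B1 = {s1, t1}
  B2 = {s2, t2}
  B3 = {s3, t3}
s0 ∈ B0, t0 ∈ B0 → same block
Bisimilar ⇒ trace-equivalent.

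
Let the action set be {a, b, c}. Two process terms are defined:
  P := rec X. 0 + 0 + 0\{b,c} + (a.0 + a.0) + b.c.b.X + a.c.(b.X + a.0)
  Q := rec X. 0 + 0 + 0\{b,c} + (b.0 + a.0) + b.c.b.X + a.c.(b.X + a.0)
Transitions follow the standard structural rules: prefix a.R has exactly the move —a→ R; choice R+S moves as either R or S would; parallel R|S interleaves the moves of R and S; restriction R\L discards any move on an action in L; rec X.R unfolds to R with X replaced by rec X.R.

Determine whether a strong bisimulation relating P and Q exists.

NO

P's transition system — 6 states:
  p0 = rec X. 0 + 0 + 0\{b,c} + (a.0 + a.0) + b.c.b.X + a.c.(b.X + a.0) ⊢ --a--▸ p1, --a--▸ p2, --b--▸ p3
  p1 = 0 ⊢ ∅
  p2 = c.(b.(rec X. 0 + 0 + 0\{b,c} + (a.0 + a.0) + b.c.b.X + a.c.(b.X + a.0)) + a.0) ⊢ --c--▸ p4
  p3 = c.b.(rec X. 0 + 0 + 0\{b,c} + (a.0 + a.0) + b.c.b.X + a.c.(b.X + a.0)) ⊢ --c--▸ p5
  p4 = b.(rec X. 0 + 0 + 0\{b,c} + (a.0 + a.0) + b.c.b.X + a.c.(b.X + a.0)) + a.0 ⊢ --a--▸ p1, --b--▸ p0
  p5 = b.(rec X. 0 + 0 + 0\{b,c} + (a.0 + a.0) + b.c.b.X + a.c.(b.X + a.0)) ⊢ --b--▸ p0
Q's transition system — 6 states:
  q0 = rec X. 0 + 0 + 0\{b,c} + (b.0 + a.0) + b.c.b.X + a.c.(b.X + a.0) ⊢ --a--▸ q1, --a--▸ q2, --b--▸ q1, --b--▸ q3
  q1 = 0 ⊢ ∅
  q2 = c.(b.(rec X. 0 + 0 + 0\{b,c} + (b.0 + a.0) + b.c.b.X + a.c.(b.X + a.0)) + a.0) ⊢ --c--▸ q4
  q3 = c.b.(rec X. 0 + 0 + 0\{b,c} + (b.0 + a.0) + b.c.b.X + a.c.(b.X + a.0)) ⊢ --c--▸ q5
  q4 = b.(rec X. 0 + 0 + 0\{b,c} + (b.0 + a.0) + b.c.b.X + a.c.(b.X + a.0)) + a.0 ⊢ --a--▸ q1, --b--▸ q0
  q5 = b.(rec X. 0 + 0 + 0\{b,c} + (b.0 + a.0) + b.c.b.X + a.c.(b.X + a.0)) ⊢ --b--▸ q0
Coarsest stable partition (strong bisimilarity classes):
  B0 = {p0}
  B1 = {p1, q1}
  B2 = {p3}
  B3 = {p5}
  B4 = {p2}
  B5 = {p4}
  B6 = {q0}
  B7 = {q3}
  B8 = {q5}
  B9 = {q2}
  B10 = {q4}
p0 ∈ B0, q0 ∈ B6 → different blocks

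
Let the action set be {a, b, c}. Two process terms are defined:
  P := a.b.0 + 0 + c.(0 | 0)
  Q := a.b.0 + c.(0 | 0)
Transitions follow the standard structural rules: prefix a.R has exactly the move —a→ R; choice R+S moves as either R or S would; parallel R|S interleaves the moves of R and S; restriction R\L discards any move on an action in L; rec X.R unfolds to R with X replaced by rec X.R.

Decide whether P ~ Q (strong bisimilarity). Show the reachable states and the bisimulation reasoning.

LTS(P): 4 reachable states
  u0 = a.b.0 + 0 + c.(0 | 0) has moves -a-> u1, -c-> u2
  u1 = b.0 has moves -b-> u3
  u2 = 0 | 0 has moves ∅
  u3 = 0 has moves ∅
LTS(Q): 4 reachable states
  v0 = a.b.0 + c.(0 | 0) has moves -a-> v1, -c-> v2
  v1 = b.0 has moves -b-> v3
  v2 = 0 | 0 has moves ∅
  v3 = 0 has moves ∅
Partition-refinement fixed point:
  B0 = {u0, v0}
  B1 = {u1, v1}
  B2 = {u2, u3, v2, v3}
u0 ∈ B0, v0 ∈ B0 → same block

YES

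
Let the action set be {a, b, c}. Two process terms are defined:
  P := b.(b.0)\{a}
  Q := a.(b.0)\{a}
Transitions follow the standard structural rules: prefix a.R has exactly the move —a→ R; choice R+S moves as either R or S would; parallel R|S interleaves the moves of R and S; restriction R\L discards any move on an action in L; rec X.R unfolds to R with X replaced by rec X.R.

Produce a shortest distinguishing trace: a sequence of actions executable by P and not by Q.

LTS(P): 3 reachable states
  s0 = b.(b.0)\{a} :: ··b··> s1
  s1 = (b.0)\{a} :: ··b··> s2
  s2 = 0\{a} :: (no moves)
LTS(Q): 3 reachable states
  t0 = a.(b.0)\{a} :: ··a··> t1
  t1 = (b.0)\{a} :: ··b··> t2
  t2 = 0\{a} :: (no moves)
Executing b from P (initial set {s0}):
  [1] b ⇒ {s1}
  ✓ P
Executing b from Q (initial set {t0}):
  [1] b ⇒ ∅  — Q cannot continue

b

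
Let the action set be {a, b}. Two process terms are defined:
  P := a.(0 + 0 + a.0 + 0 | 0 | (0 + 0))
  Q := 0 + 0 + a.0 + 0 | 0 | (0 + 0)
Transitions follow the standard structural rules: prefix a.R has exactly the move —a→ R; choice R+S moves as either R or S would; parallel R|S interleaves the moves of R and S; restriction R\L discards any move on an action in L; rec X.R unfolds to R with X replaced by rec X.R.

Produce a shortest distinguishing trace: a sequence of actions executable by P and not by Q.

aa

Reachable graph of P (3 states):
  p0 = a.(0 + 0 + a.0 + 0 | 0 | (0 + 0)) ⊢ =a=> p1
  p1 = 0 + 0 + a.0 + 0 | 0 | (0 + 0) ⊢ =a=> p2
  p2 = 0 ⊢ (no moves)
Reachable graph of Q (2 states):
  q0 = 0 + 0 + a.0 + 0 | 0 | (0 + 0) ⊢ =a=> q1
  q1 = 0 ⊢ (no moves)
Executing aa from P (initial set {p0}):
  [1] a ⇒ {p1}
  [2] a ⇒ {p2}
  — P admits the full trace.
Executing aa from Q (initial set {q0}):
  [1] a ⇒ {q1}
  [2] a ⇒ no successor for Q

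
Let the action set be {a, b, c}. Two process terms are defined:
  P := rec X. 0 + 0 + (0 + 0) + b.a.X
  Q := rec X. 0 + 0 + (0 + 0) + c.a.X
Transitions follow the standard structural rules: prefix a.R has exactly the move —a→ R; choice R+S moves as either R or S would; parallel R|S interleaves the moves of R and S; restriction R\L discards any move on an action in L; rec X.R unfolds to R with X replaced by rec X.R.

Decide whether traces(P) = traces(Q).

LTS(P): 2 reachable states
  s0 = rec X. 0 + 0 + (0 + 0) + b.a.X :: -b-> s1
  s1 = a.(rec X. 0 + 0 + (0 + 0) + b.a.X) :: -a-> s0
LTS(Q): 2 reachable states
  t0 = rec X. 0 + 0 + (0 + 0) + c.a.X :: -c-> t1
  t1 = a.(rec X. 0 + 0 + (0 + 0) + c.a.X) :: -a-> t0
Run σ = ⟨b⟩ on P: start {s0}
  after b @ step 1: {s1}
  ✓ P
Run σ = ⟨b⟩ on Q: start {t0}
  after b @ step 1: ∅ (Q stuck)

NO — witness ⟨b⟩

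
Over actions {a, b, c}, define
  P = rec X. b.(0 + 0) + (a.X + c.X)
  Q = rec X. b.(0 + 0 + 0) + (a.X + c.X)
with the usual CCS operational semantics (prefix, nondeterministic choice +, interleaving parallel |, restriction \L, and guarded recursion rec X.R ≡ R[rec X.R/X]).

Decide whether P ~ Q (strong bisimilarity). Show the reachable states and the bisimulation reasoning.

bisimilar

Reachable graph of P (2 states):
  p0 = rec X. b.(0 + 0) + (a.X + c.X) has moves --a--▸ p0, --b--▸ p1, --c--▸ p0
  p1 = 0 + 0 has moves stopped
Reachable graph of Q (2 states):
  q0 = rec X. b.(0 + 0 + 0) + (a.X + c.X) has moves --a--▸ q0, --b--▸ q1, --c--▸ q0
  q1 = 0 + 0 + 0 has moves stopped
Coarsest stable partition (strong bisimilarity classes):
  B0 = {p0, q0}
  B1 = {p1, q1}
p0 ∈ B0, q0 ∈ B0 → same block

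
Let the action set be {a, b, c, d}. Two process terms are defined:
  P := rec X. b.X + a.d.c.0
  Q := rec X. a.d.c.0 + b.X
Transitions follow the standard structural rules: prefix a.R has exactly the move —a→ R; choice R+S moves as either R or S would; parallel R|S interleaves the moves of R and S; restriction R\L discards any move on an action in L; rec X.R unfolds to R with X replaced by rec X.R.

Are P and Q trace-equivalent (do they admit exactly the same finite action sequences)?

P's transition system — 4 states:
  u0 = rec X. b.X + a.d.c.0 | =a=> u1, =b=> u0
  u1 = d.c.0 | =d=> u2
  u2 = c.0 | =c=> u3
  u3 = 0 | stopped
Q's transition system — 4 states:
  v0 = rec X. a.d.c.0 + b.X | =a=> v1, =b=> v0
  v1 = d.c.0 | =d=> v2
  v2 = c.0 | =c=> v3
  v3 = 0 | stopped
Partition-refinement fixed point:
  B0 = {u0, v0}
  B1 = {u1, v1}
  B2 = {u2, v2}
  B3 = {u3, v3}
u0 ∈ B0, v0 ∈ B0 → same block
Bisimilar ⇒ trace-equivalent.

traces(P) = traces(Q)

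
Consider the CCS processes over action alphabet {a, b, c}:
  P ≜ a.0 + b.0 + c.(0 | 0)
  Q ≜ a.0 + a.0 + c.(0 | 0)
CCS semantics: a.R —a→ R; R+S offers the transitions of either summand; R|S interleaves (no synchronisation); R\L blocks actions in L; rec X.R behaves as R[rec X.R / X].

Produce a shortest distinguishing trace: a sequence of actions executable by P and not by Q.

LTS(P): 3 reachable states
  p0 = a.0 + b.0 + c.(0 | 0) | --a--▸ p1, --b--▸ p1, --c--▸ p2
  p1 = 0 | ·
  p2 = 0 | 0 | ·
LTS(Q): 3 reachable states
  q0 = a.0 + a.0 + c.(0 | 0) | --a--▸ q1, --c--▸ q2
  q1 = 0 | ·
  q2 = 0 | 0 | ·
Executing b from P (initial set {p0}):
  step 1 (b): {p1}
  P completes σ.
Executing b from Q (initial set {q0}):
  step 1 (b): ∅  — Q cannot continue

b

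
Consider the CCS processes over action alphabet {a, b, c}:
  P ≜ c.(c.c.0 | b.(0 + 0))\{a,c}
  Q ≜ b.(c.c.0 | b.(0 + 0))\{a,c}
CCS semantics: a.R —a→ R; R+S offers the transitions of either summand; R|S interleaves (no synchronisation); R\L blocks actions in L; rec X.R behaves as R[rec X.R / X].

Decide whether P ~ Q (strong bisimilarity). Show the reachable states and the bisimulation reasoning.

not bisimilar

LTS(P): 3 reachable states
  m0 = c.(c.c.0 | b.(0 + 0))\{a,c} :: -c-> m1
  m1 = (c.c.0 | b.(0 + 0))\{a,c} :: -b-> m2
  m2 = (c.c.0 | (0 + 0))\{a,c} :: ·
LTS(Q): 3 reachable states
  n0 = b.(c.c.0 | b.(0 + 0))\{a,c} :: -b-> n1
  n1 = (c.c.0 | b.(0 + 0))\{a,c} :: -b-> n2
  n2 = (c.c.0 | (0 + 0))\{a,c} :: ·
Partition-refinement fixed point:
  B0 = {m0}
  B1 = {m1, n1}
  B2 = {m2, n2}
  B3 = {n0}
m0 ∈ B0, n0 ∈ B3 → different blocks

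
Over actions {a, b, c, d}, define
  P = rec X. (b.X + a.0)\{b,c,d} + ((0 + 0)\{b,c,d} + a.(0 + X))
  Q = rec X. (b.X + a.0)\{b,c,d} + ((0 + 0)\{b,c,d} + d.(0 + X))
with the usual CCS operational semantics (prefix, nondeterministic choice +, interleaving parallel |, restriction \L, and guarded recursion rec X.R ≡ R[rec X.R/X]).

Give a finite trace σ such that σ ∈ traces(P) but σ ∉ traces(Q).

aa

LTS(P): 3 reachable states
  s0 = rec X. (b.X + a.0)\{b,c,d} + ((0 + 0)\{b,c,d} + a.(0 + X)) ⊢ -a-> s1, -a-> s2
  s1 = 0 + (rec X. (b.X + a.0)\{b,c,d} + ((0 + 0)\{b,c,d} + a.(0 + X))) ⊢ -a-> s1, -a-> s2
  s2 = 0\{b,c,d} ⊢ ∅
LTS(Q): 3 reachable states
  t0 = rec X. (b.X + a.0)\{b,c,d} + ((0 + 0)\{b,c,d} + d.(0 + X)) ⊢ -a-> t1, -d-> t2
  t1 = 0\{b,c,d} ⊢ ∅
  t2 = 0 + (rec X. (b.X + a.0)\{b,c,d} + ((0 + 0)\{b,c,d} + d.(0 + X))) ⊢ -a-> t1, -d-> t2
Run σ = ⟨aa⟩ on P: start {s0}
  after a @ step 1: {s1, s2}
  after a @ step 2: {s1, s2}
  ✓ P
Run σ = ⟨aa⟩ on Q: start {t0}
  after a @ step 1: {t1}
  after a @ step 2: ∅  — Q cannot continue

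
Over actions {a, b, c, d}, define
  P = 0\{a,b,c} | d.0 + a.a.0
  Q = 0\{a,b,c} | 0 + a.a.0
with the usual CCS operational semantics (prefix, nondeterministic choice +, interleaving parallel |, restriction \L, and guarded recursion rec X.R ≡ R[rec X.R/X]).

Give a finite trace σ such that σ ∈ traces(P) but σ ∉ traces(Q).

d

Reachable graph of P (4 states):
  p0 = 0\{a,b,c} | d.0 + a.a.0 has moves -a-> p1, -d-> p2
  p1 = a.0 has moves -a-> p3
  p2 = 0\{a,b,c} | 0 has moves ∅
  p3 = 0 has moves ∅
Reachable graph of Q (3 states):
  q0 = 0\{a,b,c} | 0 + a.a.0 has moves -a-> q1
  q1 = a.0 has moves -a-> q2
  q2 = 0 has moves ∅
Run σ = ⟨d⟩ on P: start {p0}
  step 1 (d): {p2}
  — P admits the full trace.
Run σ = ⟨d⟩ on Q: start {q0}
  step 1 (d): ∅  — Q cannot continue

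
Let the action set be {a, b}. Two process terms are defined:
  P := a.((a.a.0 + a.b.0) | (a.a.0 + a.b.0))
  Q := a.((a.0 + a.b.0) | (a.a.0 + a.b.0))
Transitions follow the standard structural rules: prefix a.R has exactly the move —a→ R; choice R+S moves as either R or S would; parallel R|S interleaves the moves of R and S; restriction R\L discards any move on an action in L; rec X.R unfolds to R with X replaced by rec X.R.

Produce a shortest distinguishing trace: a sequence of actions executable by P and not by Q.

Reachable graph of P (17 states):
  s0 = a.((a.a.0 + a.b.0) | (a.a.0 + a.b.0)) | =a=> s1
  s1 = (a.a.0 + a.b.0) | (a.a.0 + a.b.0) | =a=> s2, =a=> s3, =a=> s4, =a=> s5
  s2 = (a.a.0 + a.b.0) | a.0 | =a=> s6, =a=> s7, =a=> s8
  s3 = (a.a.0 + a.b.0) | b.0 | =a=> s10, =a=> s9, =b=> s6
  s4 = a.0 | (a.a.0 + a.b.0) | =a=> s11, =a=> s7, =a=> s9
  s5 = b.0 | (a.a.0 + a.b.0) | =a=> s10, =a=> s8, =b=> s11
  s6 = (a.a.0 + a.b.0) | 0 | =a=> s12, =a=> s13
  s7 = a.0 | a.0 | =a=> s12, =a=> s14
  s8 = b.0 | a.0 | =a=> s13, =b=> s14
  s9 = a.0 | b.0 | =a=> s15, =b=> s12
  s10 = b.0 | b.0 | =b=> s13, =b=> s15
  s11 = 0 | (a.a.0 + a.b.0) | =a=> s14, =a=> s15
  s12 = a.0 | 0 | =a=> s16
  s13 = b.0 | 0 | =b=> s16
  s14 = 0 | a.0 | =a=> s16
  s15 = 0 | b.0 | =b=> s16
  s16 = 0 | 0 | ·
Reachable graph of Q (13 states):
  t0 = a.((a.0 + a.b.0) | (a.a.0 + a.b.0)) | =a=> t1
  t1 = (a.0 + a.b.0) | (a.a.0 + a.b.0) | =a=> t2, =a=> t3, =a=> t4, =a=> t5
  t2 = (a.0 + a.b.0) | a.0 | =a=> t6, =a=> t7, =a=> t8
  t3 = (a.0 + a.b.0) | b.0 | =a=> t10, =a=> t9, =b=> t6
  t4 = 0 | (a.a.0 + a.b.0) | =a=> t7, =a=> t9
  t5 = b.0 | (a.a.0 + a.b.0) | =a=> t10, =a=> t8, =b=> t4
  t6 = (a.0 + a.b.0) | 0 | =a=> t11, =a=> t12
  t7 = 0 | a.0 | =a=> t11
  t8 = b.0 | a.0 | =a=> t12, =b=> t7
  t9 = 0 | b.0 | =b=> t11
  t10 = b.0 | b.0 | =b=> t12, =b=> t9
  t11 = 0 | 0 | ·
  t12 = b.0 | 0 | =b=> t11
Run σ = ⟨aaaaa⟩ on P: start {s0}
  after a @ step 1: {s1}
  after a @ step 2: {s2, s3, s4, s5}
  after a @ step 3: {s10, s11, s6, s7, s8, s9}
  after a @ step 4: {s12, s13, s14, s15}
  after a @ step 5: {s16}
  ✓ P
Run σ = ⟨aaaaa⟩ on Q: start {t0}
  after a @ step 1: {t1}
  after a @ step 2: {t2, t3, t4, t5}
  after a @ step 3: {t10, t6, t7, t8, t9}
  after a @ step 4: {t11, t12}
  after a @ step 5: no successor for Q

aaaaa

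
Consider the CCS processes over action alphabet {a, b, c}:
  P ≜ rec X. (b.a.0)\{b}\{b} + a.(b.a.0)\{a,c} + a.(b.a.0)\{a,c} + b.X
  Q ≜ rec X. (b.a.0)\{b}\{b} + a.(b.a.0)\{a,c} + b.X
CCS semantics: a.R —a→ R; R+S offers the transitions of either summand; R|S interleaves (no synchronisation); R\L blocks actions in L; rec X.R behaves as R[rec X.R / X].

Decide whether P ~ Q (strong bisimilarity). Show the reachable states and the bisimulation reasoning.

Reachable graph of P (3 states):
  s0 = rec X. (b.a.0)\{b}\{b} + a.(b.a.0)\{a,c} + a.(b.a.0)\{a,c} + b.X ⊢ =a=> s1, =b=> s0
  s1 = (b.a.0)\{a,c} ⊢ =b=> s2
  s2 = (a.0)\{a,c} ⊢ (no moves)
Reachable graph of Q (3 states):
  t0 = rec X. (b.a.0)\{b}\{b} + a.(b.a.0)\{a,c} + b.X ⊢ =a=> t1, =b=> t0
  t1 = (b.a.0)\{a,c} ⊢ =b=> t2
  t2 = (a.0)\{a,c} ⊢ (no moves)
Partition-refinement fixed point:
  B0 = {s0, t0}
  B1 = {s1, t1}
  B2 = {s2, t2}
s0 ∈ B0, t0 ∈ B0 → same block

YES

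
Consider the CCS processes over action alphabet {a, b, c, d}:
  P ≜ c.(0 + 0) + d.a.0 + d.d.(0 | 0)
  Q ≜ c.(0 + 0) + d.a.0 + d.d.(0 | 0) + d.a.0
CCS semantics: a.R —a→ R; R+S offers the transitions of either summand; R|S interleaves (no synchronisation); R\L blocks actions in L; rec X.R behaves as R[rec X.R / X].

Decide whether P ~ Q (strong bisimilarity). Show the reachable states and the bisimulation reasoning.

bisimilar

Reachable graph of P (6 states):
  s0 = c.(0 + 0) + d.a.0 + d.d.(0 | 0) has moves -c-> s1, -d-> s2, -d-> s3
  s1 = 0 + 0 has moves ∅
  s2 = a.0 has moves -a-> s4
  s3 = d.(0 | 0) has moves -d-> s5
  s4 = 0 has moves ∅
  s5 = 0 | 0 has moves ∅
Reachable graph of Q (6 states):
  t0 = c.(0 + 0) + d.a.0 + d.d.(0 | 0) + d.a.0 has moves -c-> t1, -d-> t2, -d-> t3
  t1 = 0 + 0 has moves ∅
  t2 = a.0 has moves -a-> t4
  t3 = d.(0 | 0) has moves -d-> t5
  t4 = 0 has moves ∅
  t5 = 0 | 0 has moves ∅
Partition-refinement fixed point:
  B0 = {s0, t0}
  B1 = {s2, t2}
  B2 = {s1, s4, s5, t1, t4, t5}
  B3 = {s3, t3}
s0 ∈ B0, t0 ∈ B0 → same block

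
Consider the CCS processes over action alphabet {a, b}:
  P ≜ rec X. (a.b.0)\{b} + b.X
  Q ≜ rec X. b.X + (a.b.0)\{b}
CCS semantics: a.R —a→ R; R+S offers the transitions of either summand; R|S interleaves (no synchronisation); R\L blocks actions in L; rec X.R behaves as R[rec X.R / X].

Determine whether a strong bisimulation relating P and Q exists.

Reachable graph of P (2 states):
  s0 = rec X. (a.b.0)\{b} + b.X :: -a-> s1, -b-> s0
  s1 = (b.0)\{b} :: ·
Reachable graph of Q (2 states):
  t0 = rec X. b.X + (a.b.0)\{b} :: -a-> t1, -b-> t0
  t1 = (b.0)\{b} :: ·
Partition-refinement fixed point:
  B0 = {s0, t0}
  B1 = {s1, t1}
s0 ∈ B0, t0 ∈ B0 → same block

P ~ Q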